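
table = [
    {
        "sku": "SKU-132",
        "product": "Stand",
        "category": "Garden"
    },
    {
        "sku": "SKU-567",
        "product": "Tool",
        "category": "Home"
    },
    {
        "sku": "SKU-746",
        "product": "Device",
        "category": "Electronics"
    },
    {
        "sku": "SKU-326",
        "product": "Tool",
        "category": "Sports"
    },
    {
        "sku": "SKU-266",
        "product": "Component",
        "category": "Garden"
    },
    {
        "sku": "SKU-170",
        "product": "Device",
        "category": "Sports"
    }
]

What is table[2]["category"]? "Electronics"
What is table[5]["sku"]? "SKU-170"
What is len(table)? 6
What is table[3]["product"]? "Tool"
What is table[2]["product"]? "Device"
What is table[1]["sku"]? "SKU-567"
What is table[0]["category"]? "Garden"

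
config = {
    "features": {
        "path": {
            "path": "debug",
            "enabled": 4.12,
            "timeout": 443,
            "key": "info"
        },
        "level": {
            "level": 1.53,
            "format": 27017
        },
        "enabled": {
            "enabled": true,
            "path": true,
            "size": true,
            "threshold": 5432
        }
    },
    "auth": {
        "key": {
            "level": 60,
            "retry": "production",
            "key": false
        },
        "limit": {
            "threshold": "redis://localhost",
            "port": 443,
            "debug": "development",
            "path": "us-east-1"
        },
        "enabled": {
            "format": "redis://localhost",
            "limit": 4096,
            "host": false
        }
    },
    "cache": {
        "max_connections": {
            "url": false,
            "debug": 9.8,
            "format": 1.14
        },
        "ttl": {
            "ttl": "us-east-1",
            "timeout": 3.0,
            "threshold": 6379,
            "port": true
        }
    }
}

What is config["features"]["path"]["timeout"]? 443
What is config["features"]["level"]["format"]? 27017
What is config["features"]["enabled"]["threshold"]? 5432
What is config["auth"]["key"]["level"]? 60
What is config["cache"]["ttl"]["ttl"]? "us-east-1"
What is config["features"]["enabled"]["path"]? True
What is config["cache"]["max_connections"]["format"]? 1.14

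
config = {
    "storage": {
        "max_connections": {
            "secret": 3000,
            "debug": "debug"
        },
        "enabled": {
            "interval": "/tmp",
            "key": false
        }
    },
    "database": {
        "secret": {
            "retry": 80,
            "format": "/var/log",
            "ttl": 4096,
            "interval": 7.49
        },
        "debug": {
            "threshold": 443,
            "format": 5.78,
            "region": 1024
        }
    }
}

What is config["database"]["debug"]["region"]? 1024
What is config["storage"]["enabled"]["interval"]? "/tmp"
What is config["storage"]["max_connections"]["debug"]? "debug"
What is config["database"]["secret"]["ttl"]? 4096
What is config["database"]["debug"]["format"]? 5.78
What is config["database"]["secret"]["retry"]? 80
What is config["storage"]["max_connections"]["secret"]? 3000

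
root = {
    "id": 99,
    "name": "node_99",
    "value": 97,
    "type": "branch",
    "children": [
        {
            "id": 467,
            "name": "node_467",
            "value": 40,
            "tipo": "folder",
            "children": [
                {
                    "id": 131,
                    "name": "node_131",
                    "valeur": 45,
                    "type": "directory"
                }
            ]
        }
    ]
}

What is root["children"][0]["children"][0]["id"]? 131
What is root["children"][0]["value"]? 40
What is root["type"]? "branch"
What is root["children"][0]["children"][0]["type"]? "directory"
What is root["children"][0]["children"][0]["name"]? "node_131"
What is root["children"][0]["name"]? "node_467"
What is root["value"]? 97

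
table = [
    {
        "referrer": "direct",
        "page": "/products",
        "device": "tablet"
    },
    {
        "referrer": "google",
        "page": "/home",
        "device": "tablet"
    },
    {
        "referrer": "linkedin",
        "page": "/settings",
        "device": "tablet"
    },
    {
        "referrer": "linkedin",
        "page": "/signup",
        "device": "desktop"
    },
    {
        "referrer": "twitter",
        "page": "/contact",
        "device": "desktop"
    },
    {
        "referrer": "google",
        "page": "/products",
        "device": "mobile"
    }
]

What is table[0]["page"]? "/products"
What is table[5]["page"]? "/products"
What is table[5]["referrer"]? "google"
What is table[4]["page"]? "/contact"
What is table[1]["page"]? "/home"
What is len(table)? 6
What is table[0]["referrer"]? "direct"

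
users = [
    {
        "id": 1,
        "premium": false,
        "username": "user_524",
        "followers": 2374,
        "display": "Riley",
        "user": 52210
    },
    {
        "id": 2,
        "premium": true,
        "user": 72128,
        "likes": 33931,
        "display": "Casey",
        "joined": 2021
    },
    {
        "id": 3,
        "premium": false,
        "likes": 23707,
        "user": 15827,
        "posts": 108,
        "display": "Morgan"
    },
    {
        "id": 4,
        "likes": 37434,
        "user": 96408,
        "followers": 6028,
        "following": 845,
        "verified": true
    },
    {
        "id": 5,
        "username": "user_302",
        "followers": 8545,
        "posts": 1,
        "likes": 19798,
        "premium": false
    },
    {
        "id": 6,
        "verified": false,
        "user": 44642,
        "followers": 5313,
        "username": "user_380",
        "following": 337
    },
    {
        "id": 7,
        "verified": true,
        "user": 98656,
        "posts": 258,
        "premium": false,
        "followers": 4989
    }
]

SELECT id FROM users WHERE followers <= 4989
[1, 7]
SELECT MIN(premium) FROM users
False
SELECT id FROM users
[1, 2, 3, 4, 5, 6, 7]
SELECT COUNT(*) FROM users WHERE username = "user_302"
1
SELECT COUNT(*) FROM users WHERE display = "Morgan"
1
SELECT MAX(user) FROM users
98656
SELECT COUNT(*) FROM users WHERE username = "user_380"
1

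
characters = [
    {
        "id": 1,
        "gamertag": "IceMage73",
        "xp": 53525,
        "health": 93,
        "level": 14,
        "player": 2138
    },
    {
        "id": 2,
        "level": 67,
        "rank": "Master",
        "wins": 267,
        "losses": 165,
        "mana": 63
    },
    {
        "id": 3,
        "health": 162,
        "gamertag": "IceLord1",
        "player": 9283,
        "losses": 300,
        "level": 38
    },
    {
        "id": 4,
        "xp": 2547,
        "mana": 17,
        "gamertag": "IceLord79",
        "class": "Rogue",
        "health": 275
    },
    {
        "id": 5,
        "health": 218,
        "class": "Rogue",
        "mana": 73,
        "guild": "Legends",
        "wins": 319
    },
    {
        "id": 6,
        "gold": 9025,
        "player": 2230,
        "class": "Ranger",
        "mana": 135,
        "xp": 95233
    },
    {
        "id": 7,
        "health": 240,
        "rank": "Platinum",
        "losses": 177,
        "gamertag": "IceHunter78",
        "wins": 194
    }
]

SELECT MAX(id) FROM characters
7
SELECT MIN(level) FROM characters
14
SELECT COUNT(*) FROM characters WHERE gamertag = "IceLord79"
1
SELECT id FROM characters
[1, 2, 3, 4, 5, 6, 7]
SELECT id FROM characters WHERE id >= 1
[1, 2, 3, 4, 5, 6, 7]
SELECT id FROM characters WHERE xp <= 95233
[1, 4, 6]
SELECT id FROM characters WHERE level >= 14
[1, 2, 3]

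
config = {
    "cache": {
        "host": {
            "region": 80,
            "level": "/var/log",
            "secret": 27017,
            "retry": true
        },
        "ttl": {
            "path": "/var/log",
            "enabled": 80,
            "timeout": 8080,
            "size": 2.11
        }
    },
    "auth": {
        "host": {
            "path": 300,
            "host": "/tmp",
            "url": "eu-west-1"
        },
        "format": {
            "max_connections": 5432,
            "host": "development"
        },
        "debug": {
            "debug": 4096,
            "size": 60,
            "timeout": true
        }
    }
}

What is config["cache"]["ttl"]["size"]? 2.11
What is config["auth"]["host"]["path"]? 300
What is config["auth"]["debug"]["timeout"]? True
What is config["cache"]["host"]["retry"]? True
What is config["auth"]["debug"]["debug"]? 4096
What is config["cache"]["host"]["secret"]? 27017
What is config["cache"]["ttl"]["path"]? "/var/log"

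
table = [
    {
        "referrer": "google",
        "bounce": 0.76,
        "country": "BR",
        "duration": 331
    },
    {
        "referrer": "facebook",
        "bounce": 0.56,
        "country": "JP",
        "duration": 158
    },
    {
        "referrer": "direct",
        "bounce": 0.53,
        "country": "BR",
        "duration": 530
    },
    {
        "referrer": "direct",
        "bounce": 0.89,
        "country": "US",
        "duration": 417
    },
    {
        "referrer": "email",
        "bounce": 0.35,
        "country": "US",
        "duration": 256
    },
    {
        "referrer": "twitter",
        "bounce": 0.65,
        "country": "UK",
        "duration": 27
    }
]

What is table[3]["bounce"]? 0.89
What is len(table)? 6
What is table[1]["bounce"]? 0.56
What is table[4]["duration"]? 256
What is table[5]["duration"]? 27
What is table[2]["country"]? "BR"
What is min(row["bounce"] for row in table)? 0.35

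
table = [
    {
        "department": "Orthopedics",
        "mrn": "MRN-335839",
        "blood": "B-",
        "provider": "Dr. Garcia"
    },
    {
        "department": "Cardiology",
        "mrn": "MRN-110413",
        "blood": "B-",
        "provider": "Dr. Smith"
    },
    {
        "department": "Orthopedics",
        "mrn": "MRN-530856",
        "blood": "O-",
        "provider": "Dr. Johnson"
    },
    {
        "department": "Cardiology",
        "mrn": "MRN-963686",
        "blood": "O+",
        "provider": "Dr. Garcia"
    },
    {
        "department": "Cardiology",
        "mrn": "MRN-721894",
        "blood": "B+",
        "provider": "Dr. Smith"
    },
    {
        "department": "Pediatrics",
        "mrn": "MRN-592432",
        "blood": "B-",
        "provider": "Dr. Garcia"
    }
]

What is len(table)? 6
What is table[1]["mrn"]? "MRN-110413"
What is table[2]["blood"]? "O-"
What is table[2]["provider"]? "Dr. Johnson"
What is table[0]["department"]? "Orthopedics"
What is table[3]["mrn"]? "MRN-963686"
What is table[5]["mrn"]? "MRN-592432"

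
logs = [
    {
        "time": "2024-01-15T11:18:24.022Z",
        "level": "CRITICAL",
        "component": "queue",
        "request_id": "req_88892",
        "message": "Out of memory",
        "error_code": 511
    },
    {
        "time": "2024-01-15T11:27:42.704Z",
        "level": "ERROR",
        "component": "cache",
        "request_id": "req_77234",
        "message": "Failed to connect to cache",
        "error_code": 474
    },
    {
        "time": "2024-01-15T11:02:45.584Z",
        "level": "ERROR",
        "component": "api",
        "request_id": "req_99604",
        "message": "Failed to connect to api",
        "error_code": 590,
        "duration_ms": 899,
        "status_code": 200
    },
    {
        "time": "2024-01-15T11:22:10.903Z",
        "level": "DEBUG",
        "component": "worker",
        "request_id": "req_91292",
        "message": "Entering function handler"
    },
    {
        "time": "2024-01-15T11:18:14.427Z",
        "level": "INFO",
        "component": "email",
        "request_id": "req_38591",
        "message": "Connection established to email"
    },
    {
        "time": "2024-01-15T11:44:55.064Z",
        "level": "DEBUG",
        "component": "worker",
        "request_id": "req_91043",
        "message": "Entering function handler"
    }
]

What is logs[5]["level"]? "DEBUG"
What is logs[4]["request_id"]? "req_38591"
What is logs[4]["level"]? "INFO"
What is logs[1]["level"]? "ERROR"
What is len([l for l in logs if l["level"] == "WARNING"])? 0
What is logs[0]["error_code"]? 511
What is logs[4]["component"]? "email"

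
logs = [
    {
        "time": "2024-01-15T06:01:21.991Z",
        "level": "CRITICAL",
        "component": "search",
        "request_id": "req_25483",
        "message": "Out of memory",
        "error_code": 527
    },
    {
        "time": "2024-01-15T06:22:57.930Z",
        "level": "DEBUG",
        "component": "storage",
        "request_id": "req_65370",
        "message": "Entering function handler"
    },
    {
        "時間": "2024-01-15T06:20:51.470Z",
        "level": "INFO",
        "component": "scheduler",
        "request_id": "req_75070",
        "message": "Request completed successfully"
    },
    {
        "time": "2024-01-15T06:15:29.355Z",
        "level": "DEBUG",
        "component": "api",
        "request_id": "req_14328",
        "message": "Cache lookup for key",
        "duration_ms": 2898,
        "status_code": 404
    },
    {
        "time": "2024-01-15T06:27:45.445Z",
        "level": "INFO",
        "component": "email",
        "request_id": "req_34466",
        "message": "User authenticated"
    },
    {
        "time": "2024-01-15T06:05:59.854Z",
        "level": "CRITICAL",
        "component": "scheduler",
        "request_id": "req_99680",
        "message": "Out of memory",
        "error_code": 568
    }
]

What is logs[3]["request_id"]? "req_14328"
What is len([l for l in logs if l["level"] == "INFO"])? 2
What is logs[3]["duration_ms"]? 2898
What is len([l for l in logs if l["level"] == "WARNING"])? 0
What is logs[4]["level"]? "INFO"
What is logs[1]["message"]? "Entering function handler"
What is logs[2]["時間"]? "2024-01-15T06:20:51.470Z"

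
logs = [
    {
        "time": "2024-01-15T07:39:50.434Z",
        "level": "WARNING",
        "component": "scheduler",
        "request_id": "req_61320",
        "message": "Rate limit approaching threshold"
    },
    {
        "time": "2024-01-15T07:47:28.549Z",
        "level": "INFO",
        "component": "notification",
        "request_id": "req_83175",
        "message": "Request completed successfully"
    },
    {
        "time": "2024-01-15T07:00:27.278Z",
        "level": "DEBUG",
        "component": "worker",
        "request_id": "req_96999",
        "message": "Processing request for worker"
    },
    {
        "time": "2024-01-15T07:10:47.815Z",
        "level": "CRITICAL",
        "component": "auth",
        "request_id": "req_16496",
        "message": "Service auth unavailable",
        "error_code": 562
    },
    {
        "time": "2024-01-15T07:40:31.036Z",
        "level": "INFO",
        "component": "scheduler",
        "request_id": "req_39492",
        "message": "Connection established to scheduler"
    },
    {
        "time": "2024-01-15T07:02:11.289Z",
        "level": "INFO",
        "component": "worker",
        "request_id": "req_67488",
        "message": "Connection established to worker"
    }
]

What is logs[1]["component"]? "notification"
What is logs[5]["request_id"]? "req_67488"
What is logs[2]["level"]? "DEBUG"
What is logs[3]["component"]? "auth"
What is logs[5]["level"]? "INFO"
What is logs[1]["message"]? "Request completed successfully"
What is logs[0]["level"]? "WARNING"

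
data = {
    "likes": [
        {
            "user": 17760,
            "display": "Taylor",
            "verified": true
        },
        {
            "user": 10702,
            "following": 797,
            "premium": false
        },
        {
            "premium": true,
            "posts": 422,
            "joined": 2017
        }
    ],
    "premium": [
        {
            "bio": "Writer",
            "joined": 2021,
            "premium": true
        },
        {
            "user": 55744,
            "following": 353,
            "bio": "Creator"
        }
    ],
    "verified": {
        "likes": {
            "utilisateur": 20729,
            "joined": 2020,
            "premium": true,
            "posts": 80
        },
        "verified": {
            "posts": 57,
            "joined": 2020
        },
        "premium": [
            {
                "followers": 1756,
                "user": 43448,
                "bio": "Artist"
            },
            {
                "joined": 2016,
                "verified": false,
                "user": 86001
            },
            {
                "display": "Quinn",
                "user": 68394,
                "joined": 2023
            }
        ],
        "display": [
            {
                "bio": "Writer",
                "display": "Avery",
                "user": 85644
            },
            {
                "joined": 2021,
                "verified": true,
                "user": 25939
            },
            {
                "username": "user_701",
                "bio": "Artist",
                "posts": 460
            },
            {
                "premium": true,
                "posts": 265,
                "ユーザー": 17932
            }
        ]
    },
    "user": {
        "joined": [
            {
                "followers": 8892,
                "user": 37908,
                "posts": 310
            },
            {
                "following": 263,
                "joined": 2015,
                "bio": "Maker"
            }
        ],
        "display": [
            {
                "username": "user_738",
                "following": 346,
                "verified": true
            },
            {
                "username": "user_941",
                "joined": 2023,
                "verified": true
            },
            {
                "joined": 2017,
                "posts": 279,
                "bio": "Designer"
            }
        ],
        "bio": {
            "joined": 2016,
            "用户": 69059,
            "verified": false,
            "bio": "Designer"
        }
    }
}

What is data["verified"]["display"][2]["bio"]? "Artist"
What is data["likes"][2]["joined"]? 2017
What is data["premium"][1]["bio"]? "Creator"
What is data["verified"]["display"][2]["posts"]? 460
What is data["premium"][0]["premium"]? True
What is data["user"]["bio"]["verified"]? False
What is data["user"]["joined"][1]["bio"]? "Maker"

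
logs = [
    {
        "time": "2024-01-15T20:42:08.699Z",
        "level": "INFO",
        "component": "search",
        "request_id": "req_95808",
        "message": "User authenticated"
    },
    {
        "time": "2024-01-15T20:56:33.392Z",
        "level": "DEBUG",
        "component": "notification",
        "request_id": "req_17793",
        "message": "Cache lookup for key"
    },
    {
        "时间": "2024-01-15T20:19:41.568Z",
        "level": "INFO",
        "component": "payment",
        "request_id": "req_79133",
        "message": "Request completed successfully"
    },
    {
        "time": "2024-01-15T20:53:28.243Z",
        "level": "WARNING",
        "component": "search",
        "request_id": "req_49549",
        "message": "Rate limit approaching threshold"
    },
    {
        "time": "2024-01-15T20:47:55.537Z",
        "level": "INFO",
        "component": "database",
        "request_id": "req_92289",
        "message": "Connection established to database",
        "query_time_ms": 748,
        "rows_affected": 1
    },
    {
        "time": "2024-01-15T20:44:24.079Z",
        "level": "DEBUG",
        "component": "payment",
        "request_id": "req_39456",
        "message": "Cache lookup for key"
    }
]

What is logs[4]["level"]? "INFO"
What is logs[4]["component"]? "database"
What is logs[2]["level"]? "INFO"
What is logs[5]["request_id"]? "req_39456"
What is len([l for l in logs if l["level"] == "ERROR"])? 0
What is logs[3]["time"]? "2024-01-15T20:53:28.243Z"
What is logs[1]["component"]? "notification"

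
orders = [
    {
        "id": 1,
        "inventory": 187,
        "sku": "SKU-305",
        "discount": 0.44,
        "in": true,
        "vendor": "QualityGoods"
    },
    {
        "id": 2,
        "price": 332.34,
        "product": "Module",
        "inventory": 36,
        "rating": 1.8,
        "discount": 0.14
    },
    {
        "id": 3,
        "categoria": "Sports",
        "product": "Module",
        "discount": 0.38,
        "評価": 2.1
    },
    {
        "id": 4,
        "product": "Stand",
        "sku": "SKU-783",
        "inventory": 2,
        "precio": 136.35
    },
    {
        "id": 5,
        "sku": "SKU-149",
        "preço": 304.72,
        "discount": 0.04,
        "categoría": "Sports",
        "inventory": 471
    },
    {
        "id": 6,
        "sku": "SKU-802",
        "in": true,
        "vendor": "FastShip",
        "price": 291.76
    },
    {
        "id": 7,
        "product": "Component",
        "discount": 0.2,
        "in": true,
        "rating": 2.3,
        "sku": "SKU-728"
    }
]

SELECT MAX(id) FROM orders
7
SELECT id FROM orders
[1, 2, 3, 4, 5, 6, 7]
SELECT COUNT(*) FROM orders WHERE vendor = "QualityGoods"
1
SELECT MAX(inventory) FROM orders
471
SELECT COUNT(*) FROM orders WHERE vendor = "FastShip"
1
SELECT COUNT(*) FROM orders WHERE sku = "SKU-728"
1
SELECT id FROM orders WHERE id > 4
[5, 6, 7]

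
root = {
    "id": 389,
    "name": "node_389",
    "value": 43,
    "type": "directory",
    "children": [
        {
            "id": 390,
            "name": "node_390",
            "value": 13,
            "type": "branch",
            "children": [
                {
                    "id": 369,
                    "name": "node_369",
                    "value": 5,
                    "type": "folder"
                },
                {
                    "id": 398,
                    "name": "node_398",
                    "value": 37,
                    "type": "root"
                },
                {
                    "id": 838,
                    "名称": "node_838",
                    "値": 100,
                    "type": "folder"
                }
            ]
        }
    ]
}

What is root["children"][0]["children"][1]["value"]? 37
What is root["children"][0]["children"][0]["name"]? "node_369"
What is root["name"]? "node_389"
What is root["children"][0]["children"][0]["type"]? "folder"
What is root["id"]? 389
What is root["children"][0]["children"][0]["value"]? 5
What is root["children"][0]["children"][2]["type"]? "folder"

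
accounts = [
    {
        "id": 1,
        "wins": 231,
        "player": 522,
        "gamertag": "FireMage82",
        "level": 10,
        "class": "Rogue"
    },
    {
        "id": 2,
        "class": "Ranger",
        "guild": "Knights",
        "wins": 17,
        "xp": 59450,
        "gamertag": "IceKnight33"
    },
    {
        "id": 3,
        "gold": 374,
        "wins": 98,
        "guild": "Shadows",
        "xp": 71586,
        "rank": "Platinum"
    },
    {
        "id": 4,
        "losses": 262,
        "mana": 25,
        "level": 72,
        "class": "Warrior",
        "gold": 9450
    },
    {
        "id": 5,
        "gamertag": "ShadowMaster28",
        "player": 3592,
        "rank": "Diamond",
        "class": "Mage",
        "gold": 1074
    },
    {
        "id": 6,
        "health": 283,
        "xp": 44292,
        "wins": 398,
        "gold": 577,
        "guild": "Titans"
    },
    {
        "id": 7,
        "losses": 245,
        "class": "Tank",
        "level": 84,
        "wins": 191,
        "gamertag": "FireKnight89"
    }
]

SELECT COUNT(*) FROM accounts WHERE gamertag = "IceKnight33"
1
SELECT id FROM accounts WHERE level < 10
[]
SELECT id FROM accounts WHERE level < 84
[1, 4]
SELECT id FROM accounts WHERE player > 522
[5]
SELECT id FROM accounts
[1, 2, 3, 4, 5, 6, 7]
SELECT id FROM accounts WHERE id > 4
[5, 6, 7]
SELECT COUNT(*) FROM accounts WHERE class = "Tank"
1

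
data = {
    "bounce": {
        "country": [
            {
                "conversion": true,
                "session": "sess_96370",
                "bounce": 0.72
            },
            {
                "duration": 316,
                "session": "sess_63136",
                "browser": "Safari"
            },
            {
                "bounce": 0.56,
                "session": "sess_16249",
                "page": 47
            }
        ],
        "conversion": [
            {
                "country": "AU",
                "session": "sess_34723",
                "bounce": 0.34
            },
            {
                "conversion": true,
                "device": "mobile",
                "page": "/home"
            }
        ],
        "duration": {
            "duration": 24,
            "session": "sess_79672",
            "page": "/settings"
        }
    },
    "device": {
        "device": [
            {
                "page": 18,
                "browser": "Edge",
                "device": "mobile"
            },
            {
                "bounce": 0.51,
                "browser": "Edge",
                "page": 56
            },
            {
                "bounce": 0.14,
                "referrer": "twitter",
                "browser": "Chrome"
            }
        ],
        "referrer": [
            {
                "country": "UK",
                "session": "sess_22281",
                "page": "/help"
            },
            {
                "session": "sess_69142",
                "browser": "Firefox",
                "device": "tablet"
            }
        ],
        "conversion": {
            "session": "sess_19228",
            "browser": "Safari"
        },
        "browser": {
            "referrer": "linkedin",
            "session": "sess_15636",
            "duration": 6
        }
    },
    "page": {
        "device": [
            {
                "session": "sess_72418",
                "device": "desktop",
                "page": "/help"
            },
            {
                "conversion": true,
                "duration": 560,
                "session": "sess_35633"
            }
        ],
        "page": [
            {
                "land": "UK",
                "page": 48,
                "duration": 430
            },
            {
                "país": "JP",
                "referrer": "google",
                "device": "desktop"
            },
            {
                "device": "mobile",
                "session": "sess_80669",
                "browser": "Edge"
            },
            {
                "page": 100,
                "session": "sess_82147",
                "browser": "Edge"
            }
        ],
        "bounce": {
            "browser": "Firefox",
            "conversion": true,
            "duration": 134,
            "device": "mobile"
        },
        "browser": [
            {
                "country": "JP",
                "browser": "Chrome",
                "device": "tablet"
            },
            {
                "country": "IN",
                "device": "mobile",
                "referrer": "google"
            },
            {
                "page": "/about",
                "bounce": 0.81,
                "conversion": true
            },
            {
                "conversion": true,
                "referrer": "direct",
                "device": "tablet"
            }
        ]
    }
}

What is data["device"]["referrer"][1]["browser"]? "Firefox"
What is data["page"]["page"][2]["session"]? "sess_80669"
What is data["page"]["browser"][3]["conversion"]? True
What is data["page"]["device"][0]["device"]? "desktop"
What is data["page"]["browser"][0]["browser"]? "Chrome"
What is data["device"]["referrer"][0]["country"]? "UK"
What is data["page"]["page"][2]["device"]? "mobile"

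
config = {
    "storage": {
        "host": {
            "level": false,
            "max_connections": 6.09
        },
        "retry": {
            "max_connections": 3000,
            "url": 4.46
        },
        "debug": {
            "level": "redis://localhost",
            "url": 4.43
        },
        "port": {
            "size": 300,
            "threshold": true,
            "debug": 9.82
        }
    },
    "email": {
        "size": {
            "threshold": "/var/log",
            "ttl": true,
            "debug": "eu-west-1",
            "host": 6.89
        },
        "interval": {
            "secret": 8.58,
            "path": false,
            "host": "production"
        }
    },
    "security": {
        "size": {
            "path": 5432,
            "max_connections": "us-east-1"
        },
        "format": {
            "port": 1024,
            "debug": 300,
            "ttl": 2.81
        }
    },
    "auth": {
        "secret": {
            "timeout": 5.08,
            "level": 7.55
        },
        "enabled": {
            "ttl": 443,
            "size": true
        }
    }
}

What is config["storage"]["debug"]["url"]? 4.43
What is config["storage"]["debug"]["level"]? "redis://localhost"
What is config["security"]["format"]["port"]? 1024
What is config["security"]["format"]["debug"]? 300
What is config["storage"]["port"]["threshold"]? True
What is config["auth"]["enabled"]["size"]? True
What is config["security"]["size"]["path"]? 5432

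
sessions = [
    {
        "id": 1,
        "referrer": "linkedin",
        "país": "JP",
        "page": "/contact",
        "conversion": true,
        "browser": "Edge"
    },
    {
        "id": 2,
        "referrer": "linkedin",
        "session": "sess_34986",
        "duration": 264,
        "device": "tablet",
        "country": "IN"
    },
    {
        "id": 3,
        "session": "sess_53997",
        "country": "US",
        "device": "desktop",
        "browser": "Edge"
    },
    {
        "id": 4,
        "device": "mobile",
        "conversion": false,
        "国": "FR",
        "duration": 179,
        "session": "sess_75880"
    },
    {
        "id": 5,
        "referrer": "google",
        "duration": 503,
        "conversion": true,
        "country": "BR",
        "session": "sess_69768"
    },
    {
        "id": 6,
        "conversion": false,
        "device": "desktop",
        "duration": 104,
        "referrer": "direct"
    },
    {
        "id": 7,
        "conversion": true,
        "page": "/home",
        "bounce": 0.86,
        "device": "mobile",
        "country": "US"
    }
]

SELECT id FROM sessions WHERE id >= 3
[3, 4, 5, 6, 7]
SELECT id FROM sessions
[1, 2, 3, 4, 5, 6, 7]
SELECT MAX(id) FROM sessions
7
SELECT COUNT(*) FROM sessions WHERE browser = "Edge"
2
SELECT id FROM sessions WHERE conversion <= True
[1, 4, 5, 6, 7]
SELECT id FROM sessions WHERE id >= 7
[7]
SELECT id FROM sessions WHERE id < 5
[1, 2, 3, 4]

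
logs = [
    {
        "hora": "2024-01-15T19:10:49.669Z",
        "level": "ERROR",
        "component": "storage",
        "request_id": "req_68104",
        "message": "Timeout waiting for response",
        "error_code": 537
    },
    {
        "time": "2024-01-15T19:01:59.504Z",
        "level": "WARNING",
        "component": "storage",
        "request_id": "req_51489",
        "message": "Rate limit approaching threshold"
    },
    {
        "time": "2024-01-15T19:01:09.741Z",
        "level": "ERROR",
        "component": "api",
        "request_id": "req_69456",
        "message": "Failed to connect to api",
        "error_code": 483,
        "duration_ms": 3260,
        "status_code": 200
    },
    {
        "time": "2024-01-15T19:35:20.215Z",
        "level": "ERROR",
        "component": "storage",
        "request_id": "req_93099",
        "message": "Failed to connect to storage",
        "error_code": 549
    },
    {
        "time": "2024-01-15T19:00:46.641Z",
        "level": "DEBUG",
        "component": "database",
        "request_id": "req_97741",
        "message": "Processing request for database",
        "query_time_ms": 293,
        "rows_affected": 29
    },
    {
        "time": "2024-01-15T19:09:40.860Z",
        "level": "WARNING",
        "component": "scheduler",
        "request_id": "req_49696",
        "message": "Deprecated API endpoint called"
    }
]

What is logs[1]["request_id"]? "req_51489"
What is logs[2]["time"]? "2024-01-15T19:01:09.741Z"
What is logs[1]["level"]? "WARNING"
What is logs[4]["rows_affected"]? 29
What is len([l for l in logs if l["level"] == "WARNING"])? 2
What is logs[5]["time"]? "2024-01-15T19:09:40.860Z"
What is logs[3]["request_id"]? "req_93099"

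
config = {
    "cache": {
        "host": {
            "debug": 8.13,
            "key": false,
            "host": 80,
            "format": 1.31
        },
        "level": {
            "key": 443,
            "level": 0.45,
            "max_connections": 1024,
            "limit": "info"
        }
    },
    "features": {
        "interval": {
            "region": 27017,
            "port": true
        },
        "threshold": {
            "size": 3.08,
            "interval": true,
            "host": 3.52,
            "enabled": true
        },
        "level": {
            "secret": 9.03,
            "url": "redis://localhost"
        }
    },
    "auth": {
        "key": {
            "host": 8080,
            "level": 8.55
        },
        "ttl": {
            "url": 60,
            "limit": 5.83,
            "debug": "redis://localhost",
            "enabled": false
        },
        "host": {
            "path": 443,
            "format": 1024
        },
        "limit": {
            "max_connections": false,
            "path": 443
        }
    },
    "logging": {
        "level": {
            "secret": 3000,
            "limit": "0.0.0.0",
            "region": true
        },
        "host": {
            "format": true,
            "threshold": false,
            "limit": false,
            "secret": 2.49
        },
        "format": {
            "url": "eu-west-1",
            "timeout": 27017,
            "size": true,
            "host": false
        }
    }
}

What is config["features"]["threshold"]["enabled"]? True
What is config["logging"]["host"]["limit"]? False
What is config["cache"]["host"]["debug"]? 8.13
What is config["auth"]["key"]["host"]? 8080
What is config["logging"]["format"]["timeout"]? 27017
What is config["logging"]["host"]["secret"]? 2.49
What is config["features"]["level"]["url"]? "redis://localhost"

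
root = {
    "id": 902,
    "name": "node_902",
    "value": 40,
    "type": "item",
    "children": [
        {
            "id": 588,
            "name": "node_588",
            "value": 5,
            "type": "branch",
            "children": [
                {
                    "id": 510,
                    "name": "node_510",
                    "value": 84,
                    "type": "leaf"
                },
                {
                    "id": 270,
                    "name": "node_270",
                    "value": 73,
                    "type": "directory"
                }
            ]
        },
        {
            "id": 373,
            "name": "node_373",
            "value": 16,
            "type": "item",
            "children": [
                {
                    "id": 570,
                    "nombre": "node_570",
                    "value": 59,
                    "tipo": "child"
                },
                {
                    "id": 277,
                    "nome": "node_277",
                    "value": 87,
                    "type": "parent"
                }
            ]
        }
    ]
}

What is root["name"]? "node_902"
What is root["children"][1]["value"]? 16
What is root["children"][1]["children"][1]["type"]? "parent"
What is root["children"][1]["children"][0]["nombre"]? "node_570"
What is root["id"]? 902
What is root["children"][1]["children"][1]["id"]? 277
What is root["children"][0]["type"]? "branch"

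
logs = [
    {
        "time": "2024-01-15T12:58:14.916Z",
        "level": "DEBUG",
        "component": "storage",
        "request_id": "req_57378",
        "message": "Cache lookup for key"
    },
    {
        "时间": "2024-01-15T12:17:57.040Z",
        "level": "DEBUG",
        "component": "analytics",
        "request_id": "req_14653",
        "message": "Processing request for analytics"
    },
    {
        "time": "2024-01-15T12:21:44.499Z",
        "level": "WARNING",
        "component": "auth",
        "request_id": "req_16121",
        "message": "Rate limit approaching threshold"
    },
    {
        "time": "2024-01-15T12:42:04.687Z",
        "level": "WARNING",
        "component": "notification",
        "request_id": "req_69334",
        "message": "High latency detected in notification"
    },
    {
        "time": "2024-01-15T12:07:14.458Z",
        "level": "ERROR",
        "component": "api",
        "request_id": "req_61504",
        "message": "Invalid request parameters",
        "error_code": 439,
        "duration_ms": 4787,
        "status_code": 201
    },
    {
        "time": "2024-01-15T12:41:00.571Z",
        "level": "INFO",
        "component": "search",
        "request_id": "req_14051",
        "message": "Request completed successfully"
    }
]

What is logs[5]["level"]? "INFO"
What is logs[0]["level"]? "DEBUG"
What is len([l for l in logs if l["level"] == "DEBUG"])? 2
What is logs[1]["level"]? "DEBUG"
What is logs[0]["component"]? "storage"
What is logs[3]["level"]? "WARNING"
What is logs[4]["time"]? "2024-01-15T12:07:14.458Z"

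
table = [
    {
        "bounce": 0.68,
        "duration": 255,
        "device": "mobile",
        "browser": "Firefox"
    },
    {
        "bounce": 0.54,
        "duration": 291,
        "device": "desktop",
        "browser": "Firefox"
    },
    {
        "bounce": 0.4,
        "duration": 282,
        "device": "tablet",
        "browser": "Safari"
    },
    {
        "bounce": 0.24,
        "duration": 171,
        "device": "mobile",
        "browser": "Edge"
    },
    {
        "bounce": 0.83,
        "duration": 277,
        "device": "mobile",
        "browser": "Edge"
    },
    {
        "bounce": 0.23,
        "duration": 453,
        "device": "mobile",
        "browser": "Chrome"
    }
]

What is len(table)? 6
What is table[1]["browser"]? "Firefox"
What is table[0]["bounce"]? 0.68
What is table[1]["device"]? "desktop"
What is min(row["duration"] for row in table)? 171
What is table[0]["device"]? "mobile"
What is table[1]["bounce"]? 0.54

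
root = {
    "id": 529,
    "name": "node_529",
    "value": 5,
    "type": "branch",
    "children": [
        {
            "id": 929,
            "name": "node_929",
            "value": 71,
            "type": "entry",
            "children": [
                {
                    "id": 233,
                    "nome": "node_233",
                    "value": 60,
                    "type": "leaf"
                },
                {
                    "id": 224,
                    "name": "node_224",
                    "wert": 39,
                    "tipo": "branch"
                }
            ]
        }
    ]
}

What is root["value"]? 5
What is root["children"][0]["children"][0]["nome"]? "node_233"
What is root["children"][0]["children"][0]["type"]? "leaf"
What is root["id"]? 529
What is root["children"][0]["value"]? 71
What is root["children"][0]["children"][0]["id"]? 233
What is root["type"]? "branch"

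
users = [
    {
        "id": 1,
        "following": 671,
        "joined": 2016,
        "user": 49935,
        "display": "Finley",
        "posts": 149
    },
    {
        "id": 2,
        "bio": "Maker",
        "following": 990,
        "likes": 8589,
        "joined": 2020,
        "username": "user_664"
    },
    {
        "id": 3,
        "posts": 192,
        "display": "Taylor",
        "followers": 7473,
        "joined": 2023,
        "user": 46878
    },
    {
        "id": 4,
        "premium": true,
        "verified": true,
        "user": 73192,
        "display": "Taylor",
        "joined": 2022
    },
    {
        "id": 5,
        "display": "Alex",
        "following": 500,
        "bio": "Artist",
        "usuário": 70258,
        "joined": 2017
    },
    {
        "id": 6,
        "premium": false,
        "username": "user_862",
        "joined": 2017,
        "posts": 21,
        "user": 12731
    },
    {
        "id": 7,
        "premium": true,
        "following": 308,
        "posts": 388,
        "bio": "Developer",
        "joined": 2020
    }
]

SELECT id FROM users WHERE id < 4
[1, 2, 3]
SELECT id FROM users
[1, 2, 3, 4, 5, 6, 7]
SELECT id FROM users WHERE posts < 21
[]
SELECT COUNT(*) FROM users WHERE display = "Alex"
1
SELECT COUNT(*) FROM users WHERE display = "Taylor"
2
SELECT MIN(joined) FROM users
2016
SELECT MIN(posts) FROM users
21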